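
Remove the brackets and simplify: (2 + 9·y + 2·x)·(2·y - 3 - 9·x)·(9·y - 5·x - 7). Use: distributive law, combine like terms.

(2 + 9·y + 2·x)·(2·y - 3 - 9·x)·(9·y - 5·x - 7)
= (4·y - 6 - 18·x + 18·y^2 - 27·y - 81·x·y + 4·x·y - 6·x - 18·x^2)·(9·y - 5·x - 7)    [distributive law]
= (-23·y - 6 - 24·x + 18·y^2 - 77·x·y - 18·x^2)·(9·y - 5·x - 7)    [combine like terms]
= -207·y^2 + 115·x·y + 161·y - 54·y + 30·x + 42 - 216·x·y + 120·x^2 + 168·x + 162·y^3 - 90·x·y^2 - 126·y^2 - 693·x·y^2 + 385·x^2·y + 539·x·y - 162·x^2·y + 90·x^3 + 126·x^2    [distributive law]
= -333·y^2 + 438·x·y + 107·y + 198·x + 42 + 246·x^2 + 162·y^3 - 783·x·y^2 + 223·x^2·y + 90·x^3    [combine like terms]

-333·y^2 + 438·x·y + 107·y + 198·x + 42 + 246·x^2 + 162·y^3 - 783·x·y^2 + 223·x^2·y + 90·x^3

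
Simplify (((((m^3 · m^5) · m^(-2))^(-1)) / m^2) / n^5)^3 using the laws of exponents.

m^(-24)n^(-15)

(((((m^3 · m^5) · m^(-2))^(-1)) / m^2) / n^5)^3
= (((((m^3 · m^5) · m^(-2))^(-1)) / m^2)^3) / ((n^5)^3)    [power of a quotient]
= (((((m^3 · m^5) · m^(-2))^(-1))^3) / ((m^2)^3)) / ((n^5)^3)    [power of a quotient]
= ((((m^3 · m^5) · m^(-2))^(-3)) / ((m^2)^3)) / ((n^5)^3)    [power of a power]
= ((((m^3 · m^5)^(-3)) · ((m^(-2))^(-3))) / ((m^2)^3)) / ((n^5)^3)    [power of a product]
= (((((m^3)^(-3)) · ((m^5)^(-3))) · ((m^(-2))^(-3))) / ((m^2)^3)) / ((n^5)^3)    [power of a product]
= (((m^(-9) · ((m^5)^(-3))) · ((m^(-2))^(-3))) / ((m^2)^3)) / ((n^5)^3)    [power of a power]
= (((m^(-9) · m^(-15)) · ((m^(-2))^(-3))) / ((m^2)^3)) / ((n^5)^3)    [power of a power]
= ((m^(-24) · ((m^(-2))^(-3))) / ((m^2)^3)) / ((n^5)^3)    [product of powers]
= ((m^(-24) · m^6) / ((m^2)^3)) / ((n^5)^3)    [power of a power]
= (m^(-18) / ((m^2)^3)) / ((n^5)^3)    [product of powers]
= (m^(-18) / m^6) / ((n^5)^3)    [power of a power]
= m^(-24) / ((n^5)^3)    [quotient of powers]
= m^(-24) / n^15    [power of a power]
= m^(-24)n^(-15)    [quotient of powers]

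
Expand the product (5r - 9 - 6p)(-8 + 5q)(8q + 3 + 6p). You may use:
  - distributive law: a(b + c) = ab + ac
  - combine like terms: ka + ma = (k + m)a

(5r - 9 - 6p)(-8 + 5q)(8q + 3 + 6p)
= (-40r + 25qr + 72 - 45q + 48p - 30pq)(8q + 3 + 6p)    [distributive law]
= -320qr - 120r - 240pr + 200q^2r + 75qr + 150pqr + 576q + 216 + 432p - 360q^2 - 135q - 270pq + 384pq + 144p + 288p^2 - 240pq^2 - 90pq - 180p^2q    [distributive law]
= -245qr - 120r - 240pr + 200q^2r + 150pqr + 441q + 216 + 576p - 360q^2 + 24pq + 288p^2 - 240pq^2 - 180p^2q    [combine like terms]

-245qr - 120r - 240pr + 200q^2r + 150pqr + 441q + 216 + 576p - 360q^2 + 24pq + 288p^2 - 240pq^2 - 180p^2q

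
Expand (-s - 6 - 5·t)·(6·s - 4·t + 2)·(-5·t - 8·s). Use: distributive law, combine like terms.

238·s^2·t + 48·s^3 - 30·s·t^2 + 78·s·t + 304·s^2 - 70·t^2 + 60·t + 96·s - 100·t^3

(-s - 6 - 5·t)·(6·s - 4·t + 2)·(-5·t - 8·s)
= (-6·s^2 + 4·s·t - 2·s - 36·s + 24·t - 12 - 30·s·t + 20·t^2 - 10·t)·(-5·t - 8·s)    [distributive law]
= (-6·s^2 - 26·s·t - 38·s + 14·t - 12 + 20·t^2)·(-5·t - 8·s)    [combine like terms]
= 30·s^2·t + 48·s^3 + 130·s·t^2 + 208·s^2·t + 190·s·t + 304·s^2 - 70·t^2 - 112·s·t + 60·t + 96·s - 100·t^3 - 160·s·t^2    [distributive law]
= 238·s^2·t + 48·s^3 - 30·s·t^2 + 78·s·t + 304·s^2 - 70·t^2 + 60·t + 96·s - 100·t^3    [combine like terms]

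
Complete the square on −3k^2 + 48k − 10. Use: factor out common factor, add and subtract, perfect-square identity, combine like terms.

−3k^2 + 48k − 10
= −3(k^2 − 16k) − 10    [factor out -3 from the k-terms]
= −3(k^2 − 16k + 64 − 64) − 10    [add and subtract 64 inside the bracket]
= −3(k − 8)^2 + 192 − 10    [perfect-square identity]
= −3(k − 8)^2 + 182    [combine constants]

−3(k − 8)^2 + 182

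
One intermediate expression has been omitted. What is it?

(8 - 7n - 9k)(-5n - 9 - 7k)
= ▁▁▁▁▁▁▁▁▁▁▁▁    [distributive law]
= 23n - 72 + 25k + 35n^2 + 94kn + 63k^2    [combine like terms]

By distributive law:

-40n - 72 - 56k + 35n^2 + 63n + 49kn + 45kn + 81k + 63k^2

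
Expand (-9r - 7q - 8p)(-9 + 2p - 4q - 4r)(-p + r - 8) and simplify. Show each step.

(-9r - 7q - 8p)(-9 + 2p - 4q - 4r)(-p + r - 8)
= (81r - 18pr + 36qr + 36r² + 63q - 14pq + 28q² + 28qr + 72p - 16p² + 32pq + 32pr)(-p + r - 8)    [distributive law]
= (81r + 14pr + 64qr + 36r² + 63q + 18pq + 28q² + 72p - 16p²)(-p + r - 8)    [combine like terms]
= -81pr + 81r² - 648r - 14p²r + 14pr² - 112pr - 64pqr + 64qr² - 512qr - 36pr² + 36r³ - 288r² - 63pq + 63qr - 504q - 18p²q + 18pqr - 144pq - 28pq² + 28q²r - 224q² - 72p² + 72pr - 576p + 16p³ - 16p²r + 128p²    [distributive law]
= -121pr - 207r² - 648r - 30p²r - 22pr² - 46pqr + 64qr² - 449qr + 36r³ - 207pq - 504q - 18p²q - 28pq² + 28q²r - 224q² + 56p² - 576p + 16p³    [combine like terms]

-121pr - 207r² - 648r - 30p²r - 22pr² - 46pqr + 64qr² - 449qr + 36r³ - 207pq - 504q - 18p²q - 28pq² + 28q²r - 224q² + 56p² - 576p + 16p³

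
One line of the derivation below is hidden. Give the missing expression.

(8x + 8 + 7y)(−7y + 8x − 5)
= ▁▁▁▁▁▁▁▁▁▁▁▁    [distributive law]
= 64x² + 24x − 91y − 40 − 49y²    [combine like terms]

Applying distributive law to the line above:

−56xy + 64x² − 40x − 56y + 64x − 40 − 49y² + 56xy − 35y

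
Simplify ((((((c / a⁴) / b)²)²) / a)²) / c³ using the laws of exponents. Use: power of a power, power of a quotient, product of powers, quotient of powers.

((((((c / a⁴) / b)²)²) / a)²) / c³
= ((((((c / a⁴) / b)²)²)²) / (a²)) / c³    [power of a quotient]
= (((((c / a⁴) / b)²)⁴) / (a²)) / c³    [power of a power]
= ((((c / a⁴) / b)⁸) / (a²)) / c³    [power of a power]
= ((((c / a⁴)⁸) / (b⁸)) / (a²)) / c³    [power of a quotient]
= ((((c⁸) / ((a⁴)⁸)) / (b⁸)) / (a²)) / c³    [power of a quotient]
= (((c⁸ / a³²) / (b⁸)) / (a²)) / c³    [power of a power]
= a⁻³⁴b⁻⁸c⁵    [quotient of powers; product of powers]

a⁻³⁴b⁻⁸c⁵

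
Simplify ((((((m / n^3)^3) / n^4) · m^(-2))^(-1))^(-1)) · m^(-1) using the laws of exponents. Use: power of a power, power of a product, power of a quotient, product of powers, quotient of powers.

((((((m / n^3)^3) / n^4) · m^(-2))^(-1))^(-1)) · m^(-1)
= (((((m / n^3)^3) / n^4) · m^(-2))^1) · m^(-1)    [power of a power]
= (((((m / n^3)^3) / n^4)^1) · ((m^(-2))^1)) · m^(-1)    [power of a product]
= (((((m / n^3)^3)^1) / ((n^4)^1)) · ((m^(-2))^1)) · m^(-1)    [power of a quotient]
= ((((m / n^3)^3) / ((n^4)^1)) · ((m^(-2))^1)) · m^(-1)    [power of a power]
= ((((m^3) / ((n^3)^3)) / ((n^4)^1)) · ((m^(-2))^1)) · m^(-1)    [power of a quotient]
= (((m^3 / n^9) / ((n^4)^1)) · ((m^(-2))^1)) · m^(-1)    [power of a power]
= (((m^3 / n^9) / n^4) · ((m^(-2))^1)) · m^(-1)    [power of a power]
= (((m^3 / n^9) / n^4) · m^(-2)) · m^(-1)    [power of a power]
= n^(-13)    [quotient of powers; product of powers]

n^(-13)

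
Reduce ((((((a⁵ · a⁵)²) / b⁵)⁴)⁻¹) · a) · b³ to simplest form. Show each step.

a⁻⁷⁹b²³

((((((a⁵ · a⁵)²) / b⁵)⁴)⁻¹) · a) · b³
= (((((a⁵ · a⁵)²) / b⁵)⁻⁴) · a) · b³    [power of a power]
= (((((a⁵ · a⁵)²)⁻⁴) / ((b⁵)⁻⁴)) · a) · b³    [power of a quotient]
= ((((a⁵ · a⁵)⁻⁸) / ((b⁵)⁻⁴)) · a) · b³    [power of a power]
= (((((a⁵)⁻⁸) · ((a⁵)⁻⁸)) / ((b⁵)⁻⁴)) · a) · b³    [power of a product]
= (((a⁻⁴⁰ · ((a⁵)⁻⁸)) / ((b⁵)⁻⁴)) · a) · b³    [power of a power]
= (((a⁻⁴⁰ · a⁻⁴⁰) / ((b⁵)⁻⁴)) · a) · b³    [power of a power]
= ((a⁻⁸⁰ / ((b⁵)⁻⁴)) · a) · b³    [product of powers]
= ((a⁻⁸⁰ / b⁻²⁰) · a) · b³    [power of a power]
= a⁻⁷⁹b²³    [quotient of powers; product of powers]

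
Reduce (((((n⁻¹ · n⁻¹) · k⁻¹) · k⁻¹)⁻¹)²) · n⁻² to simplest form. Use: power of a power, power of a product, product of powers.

k⁴n²

(((((n⁻¹ · n⁻¹) · k⁻¹) · k⁻¹)⁻¹)²) · n⁻²
= ((((n⁻¹ · n⁻¹) · k⁻¹) · k⁻¹)⁻²) · n⁻²    [power of a power]
= ((((n⁻¹ · n⁻¹) · k⁻¹)⁻²) · ((k⁻¹)⁻²)) · n⁻²    [power of a product]
= ((((n⁻¹ · n⁻¹)⁻²) · ((k⁻¹)⁻²)) · ((k⁻¹)⁻²)) · n⁻²    [power of a product]
= (((((n⁻¹)⁻²) · ((n⁻¹)⁻²)) · ((k⁻¹)⁻²)) · ((k⁻¹)⁻²)) · n⁻²    [power of a product]
= (((n² · ((n⁻¹)⁻²)) · ((k⁻¹)⁻²)) · ((k⁻¹)⁻²)) · n⁻²    [power of a power]
= (((n² · n²) · ((k⁻¹)⁻²)) · ((k⁻¹)⁻²)) · n⁻²    [power of a power]
= ((n⁴ · ((k⁻¹)⁻²)) · ((k⁻¹)⁻²)) · n⁻²    [product of powers]
= ((n⁴ · k²) · ((k⁻¹)⁻²)) · n⁻²    [power of a power]
= ((n⁴ · k²) · k²) · n⁻²    [power of a power]
= k⁴n²    [product of powers]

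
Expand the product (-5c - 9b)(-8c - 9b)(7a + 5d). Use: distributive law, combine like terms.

280ac^2 + 200c^2d + 819abc + 585bcd + 567ab^2 + 405b^2d

(-5c - 9b)(-8c - 9b)(7a + 5d)
= (40c^2 + 45bc + 72bc + 81b^2)(7a + 5d)    [distributive law]
= (40c^2 + 117bc + 81b^2)(7a + 5d)    [combine like terms]
= 280ac^2 + 200c^2d + 819abc + 585bcd + 567ab^2 + 405b^2d    [distributive law]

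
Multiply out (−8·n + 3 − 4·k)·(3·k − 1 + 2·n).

(−8·n + 3 − 4·k)·(3·k − 1 + 2·n)
= −24·k·n + 8·n − 16·n^2 + 9·k − 3 + 6·n − 12·k^2 + 4·k − 8·k·n    [distributive law]
= −32·k·n + 14·n − 16·n^2 + 13·k − 3 − 12·k^2    [combine like terms]

−32·k·n + 14·n − 16·n^2 + 13·k − 3 − 12·k^2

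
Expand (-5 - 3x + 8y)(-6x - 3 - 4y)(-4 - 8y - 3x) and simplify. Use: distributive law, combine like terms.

(-5 - 3x + 8y)(-6x - 3 - 4y)(-4 - 8y - 3x)
= (30x + 15 + 20y + 18x^2 + 9x + 12xy - 48xy - 24y - 32y^2)(-4 - 8y - 3x)    [distributive law]
= (39x + 15 - 4y + 18x^2 - 36xy - 32y^2)(-4 - 8y - 3x)    [combine like terms]
= -156x - 312xy - 117x^2 - 60 - 120y - 45x + 16y + 32y^2 + 12xy - 72x^2 - 144x^2y - 54x^3 + 144xy + 288xy^2 + 108x^2y + 128y^2 + 256y^3 + 96xy^2    [distributive law]
= -201x - 156xy - 189x^2 - 60 - 104y + 160y^2 - 36x^2y - 54x^3 + 384xy^2 + 256y^3    [combine like terms]

-201x - 156xy - 189x^2 - 60 - 104y + 160y^2 - 36x^2y - 54x^3 + 384xy^2 + 256y^3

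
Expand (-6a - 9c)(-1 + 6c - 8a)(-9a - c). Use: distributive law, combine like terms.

-54a^2 - 87ac - 372a^2c + 450ac^2 - 432a^3 - 9c^2 + 54c^3

(-6a - 9c)(-1 + 6c - 8a)(-9a - c)
= (6a - 36ac + 48a^2 + 9c - 54c^2 + 72ac)(-9a - c)    [distributive law]
= (6a + 36ac + 48a^2 + 9c - 54c^2)(-9a - c)    [combine like terms]
= -54a^2 - 6ac - 324a^2c - 36ac^2 - 432a^3 - 48a^2c - 81ac - 9c^2 + 486ac^2 + 54c^3    [distributive law]
= -54a^2 - 87ac - 372a^2c + 450ac^2 - 432a^3 - 9c^2 + 54c^3    [combine like terms]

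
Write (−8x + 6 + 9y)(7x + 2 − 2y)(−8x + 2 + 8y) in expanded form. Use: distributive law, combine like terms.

(−8x + 6 + 9y)(7x + 2 − 2y)(−8x + 2 + 8y)
= (−56x^2 − 16x + 16xy + 42x + 12 − 12y + 63xy + 18y − 18y^2)(−8x + 2 + 8y)    [distributive law]
= (−56x^2 + 26x + 79xy + 12 + 6y − 18y^2)(−8x + 2 + 8y)    [combine like terms]
= 448x^3 − 112x^2 − 448x^2y − 208x^2 + 52x + 208xy − 632x^2y + 158xy + 632xy^2 − 96x + 24 + 96y − 48xy + 12y + 48y^2 + 144xy^2 − 36y^2 − 144y^3    [distributive law]
= 448x^3 − 320x^2 − 1080x^2y − 44x + 318xy + 776xy^2 + 24 + 108y + 12y^2 − 144y^3    [combine like terms]

448x^3 − 320x^2 − 1080x^2y − 44x + 318xy + 776xy^2 + 24 + 108y + 12y^2 − 144y^3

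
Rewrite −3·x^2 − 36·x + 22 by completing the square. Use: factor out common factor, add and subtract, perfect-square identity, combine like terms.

−3(x + 6)^2 + 130

−3·x^2 − 36·x + 22
= −3(x^2 + 12·x) + 22    [factor out -3 from the x-terms]
= −3(x^2 + 12·x + 36 − 36) + 22    [add and subtract 36 inside the bracket]
= −3(x + 6)^2 + 108 + 22    [perfect-square identity]
= −3(x + 6)^2 + 130    [combine constants]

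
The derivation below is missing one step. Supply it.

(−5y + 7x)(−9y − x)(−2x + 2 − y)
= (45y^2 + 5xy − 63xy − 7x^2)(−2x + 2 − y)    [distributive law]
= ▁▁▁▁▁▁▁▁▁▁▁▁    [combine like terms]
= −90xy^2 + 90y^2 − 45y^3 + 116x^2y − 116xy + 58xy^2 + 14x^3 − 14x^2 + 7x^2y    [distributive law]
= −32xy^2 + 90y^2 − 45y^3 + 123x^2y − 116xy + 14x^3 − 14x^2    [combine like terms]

After combine like terms, the bracketed line is:

(45y^2 − 58xy − 7x^2)(−2x + 2 − y)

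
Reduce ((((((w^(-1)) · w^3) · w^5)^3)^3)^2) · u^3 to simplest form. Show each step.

u^3w^126

((((((w^(-1)) · w^3) · w^5)^3)^3)^2) · u^3
= (((((w^(-1)) · w^3) · w^5)^3)^6) · u^3    [power of a power]
= ((((w^(-1)) · w^3) · w^5)^18) · u^3    [power of a power]
= ((((w^(-1)) · w^3)^18) · ((w^5)^18)) · u^3    [power of a product]
= ((((w^(-1))^18) · ((w^3)^18)) · ((w^5)^18)) · u^3    [power of a product]
= (((w^(-18)) · ((w^3)^18)) · ((w^5)^18)) · u^3    [power of a power]
= ((w^(-18) · w^54) · ((w^5)^18)) · u^3    [power of a power]
= (w^36 · ((w^5)^18)) · u^3    [product of powers]
= (w^36 · w^90) · u^3    [power of a power]
= w^126 · u^3    [product of powers]
= u^3w^126    [rearrange]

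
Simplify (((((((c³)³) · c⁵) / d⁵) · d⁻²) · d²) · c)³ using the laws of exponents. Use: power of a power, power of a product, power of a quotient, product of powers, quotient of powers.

c⁴⁵d⁻¹⁵

(((((((c³)³) · c⁵) / d⁵) · d⁻²) · d²) · c)³
= (((((((c³)³) · c⁵) / d⁵) · d⁻²) · d²)³) · (c³)    [power of a product]
= (((((((c³)³) · c⁵) / d⁵) · d⁻²)³) · ((d²)³)) · (c³)    [power of a product]
= (((((((c³)³) · c⁵) / d⁵)³) · ((d⁻²)³)) · ((d²)³)) · (c³)    [power of a product]
= (((((((c³)³) · c⁵)³) / ((d⁵)³)) · ((d⁻²)³)) · ((d²)³)) · (c³)    [power of a quotient]
= (((((((c³)³)³) · ((c⁵)³)) / ((d⁵)³)) · ((d⁻²)³)) · ((d²)³)) · (c³)    [power of a product]
= ((((((c³)⁹) · ((c⁵)³)) / ((d⁵)³)) · ((d⁻²)³)) · ((d²)³)) · (c³)    [power of a power]
= ((((c²⁷ · ((c⁵)³)) / ((d⁵)³)) · ((d⁻²)³)) · ((d²)³)) · (c³)    [power of a power]
= ((((c²⁷ · c¹⁵) / ((d⁵)³)) · ((d⁻²)³)) · ((d²)³)) · (c³)    [power of a power]
= (((c⁴² / ((d⁵)³)) · ((d⁻²)³)) · ((d²)³)) · (c³)    [product of powers]
= (((c⁴² / d¹⁵) · ((d⁻²)³)) · ((d²)³)) · (c³)    [power of a power]
= (((c⁴² / d¹⁵) · d⁻⁶) · ((d²)³)) · (c³)    [power of a power]
= (((c⁴² / d¹⁵) · d⁻⁶) · d⁶) · (c³)    [power of a power]
= c⁴⁵d⁻¹⁵    [quotient of powers; product of powers]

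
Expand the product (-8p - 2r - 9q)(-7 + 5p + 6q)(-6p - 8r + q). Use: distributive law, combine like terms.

-336p^2 - 532pr - 322pq + 240p^3 + 380p^2r + 518p^2q + 806pqr + 231pq^2 - 112r^2 - 490qr + 80pr^2 + 96qr^2 + 420q^2r + 63q^2 - 54q^3

(-8p - 2r - 9q)(-7 + 5p + 6q)(-6p - 8r + q)
= (56p - 40p^2 - 48pq + 14r - 10pr - 12qr + 63q - 45pq - 54q^2)(-6p - 8r + q)    [distributive law]
= (56p - 40p^2 - 93pq + 14r - 10pr - 12qr + 63q - 54q^2)(-6p - 8r + q)    [combine like terms]
= -336p^2 - 448pr + 56pq + 240p^3 + 320p^2r - 40p^2q + 558p^2q + 744pqr - 93pq^2 - 84pr - 112r^2 + 14qr + 60p^2r + 80pr^2 - 10pqr + 72pqr + 96qr^2 - 12q^2r - 378pq - 504qr + 63q^2 + 324pq^2 + 432q^2r - 54q^3    [distributive law]
= -336p^2 - 532pr - 322pq + 240p^3 + 380p^2r + 518p^2q + 806pqr + 231pq^2 - 112r^2 - 490qr + 80pr^2 + 96qr^2 + 420q^2r + 63q^2 - 54q^3    [combine like terms]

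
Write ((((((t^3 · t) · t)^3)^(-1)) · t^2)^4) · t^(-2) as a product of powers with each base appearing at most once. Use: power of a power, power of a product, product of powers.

((((((t^3 · t) · t)^3)^(-1)) · t^2)^4) · t^(-2)
= ((((((t^3 · t) · t)^3)^(-1))^4) · ((t^2)^4)) · t^(-2)    [power of a product]
= (((((t^3 · t) · t)^3)^(-4)) · ((t^2)^4)) · t^(-2)    [power of a power]
= ((((t^3 · t) · t)^(-12)) · ((t^2)^4)) · t^(-2)    [power of a power]
= ((((t^3 · t)^(-12)) · (t^(-12))) · ((t^2)^4)) · t^(-2)    [power of a product]
= (((((t^3)^(-12)) · (t^(-12))) · (t^(-12))) · ((t^2)^4)) · t^(-2)    [power of a product]
= (((t^(-36) · (t^(-12))) · (t^(-12))) · ((t^2)^4)) · t^(-2)    [power of a power]
= ((t^(-48) · (t^(-12))) · ((t^2)^4)) · t^(-2)    [product of powers]
= (t^(-60) · ((t^2)^4)) · t^(-2)    [product of powers]
= (t^(-60) · t^8) · t^(-2)    [power of a power]
= t^(-52) · t^(-2)    [product of powers]
= t^(-54)    [product of powers]

t^(-54)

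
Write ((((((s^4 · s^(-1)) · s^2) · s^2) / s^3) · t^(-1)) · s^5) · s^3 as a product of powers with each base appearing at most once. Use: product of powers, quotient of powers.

((((((s^4 · s^(-1)) · s^2) · s^2) / s^3) · t^(-1)) · s^5) · s^3
= (((((s^3 · s^2) · s^2) / s^3) · t^(-1)) · s^5) · s^3    [product of powers]
= ((((s^5 · s^2) / s^3) · t^(-1)) · s^5) · s^3    [product of powers]
= (((s^7 / s^3) · t^(-1)) · s^5) · s^3    [product of powers]
= ((s^4 · t^(-1)) · s^5) · s^3    [quotient of powers]
= s^12t^(-1)    [product of powers]

s^12t^(-1)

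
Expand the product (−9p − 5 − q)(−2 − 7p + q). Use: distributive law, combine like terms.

53p + 63p² − 2pq + 10 − 3q − q²

(−9p − 5 − q)(−2 − 7p + q)
= 18p + 63p² − 9pq + 10 + 35p − 5q + 2q + 7pq − q²    [distributive law]
= 53p + 63p² − 2pq + 10 − 3q − q²    [combine like terms]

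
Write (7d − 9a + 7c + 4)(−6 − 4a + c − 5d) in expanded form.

(7d − 9a + 7c + 4)(−6 − 4a + c − 5d)
= −42d − 28ad + 7cd − 35d² + 54a + 36a² − 9ac + 45ad − 42c − 28ac + 7c² − 35cd − 24 − 16a + 4c − 20d    [distributive law]
= −62d + 17ad − 28cd − 35d² + 38a + 36a² − 37ac − 38c + 7c² − 24    [combine like terms]

−62d + 17ad − 28cd − 35d² + 38a + 36a² − 37ac − 38c + 7c² − 24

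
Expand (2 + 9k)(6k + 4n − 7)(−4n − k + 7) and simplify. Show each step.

448kn + 429k² − 343k − 32n² + 112n − 98 − 252k²n − 54k³ − 144kn²

(2 + 9k)(6k + 4n − 7)(−4n − k + 7)
= (12k + 8n − 14 + 54k² + 36kn − 63k)(−4n − k + 7)    [distributive law]
= (−51k + 8n − 14 + 54k² + 36kn)(−4n − k + 7)    [combine like terms]
= 204kn + 51k² − 357k − 32n² − 8kn + 56n + 56n + 14k − 98 − 216k²n − 54k³ + 378k² − 144kn² − 36k²n + 252kn    [distributive law]
= 448kn + 429k² − 343k − 32n² + 112n − 98 − 252k²n − 54k³ − 144kn²    [combine like terms]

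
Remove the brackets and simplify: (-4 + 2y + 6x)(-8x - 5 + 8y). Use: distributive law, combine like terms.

(-4 + 2y + 6x)(-8x - 5 + 8y)
= 32x + 20 - 32y - 16xy - 10y + 16y² - 48x² - 30x + 48xy    [distributive law]
= 2x + 20 - 42y + 32xy + 16y² - 48x²    [combine like terms]

2x + 20 - 42y + 32xy + 16y² - 48x²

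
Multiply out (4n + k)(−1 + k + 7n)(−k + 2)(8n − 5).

(4n + k)(−1 + k + 7n)(−k + 2)(8n − 5)
= (−4n + 4kn + 28n^2 − k + k^2 + 7kn)(−k + 2)(8n − 5)    [distributive law]
= (−4n + 11kn + 28n^2 − k + k^2)(−k + 2)(8n − 5)    [combine like terms]
= (4kn − 8n − 11k^2n + 22kn − 28kn^2 + 56n^2 + k^2 − 2k − k^3 + 2k^2)(8n − 5)    [distributive law]
= (26kn − 8n − 11k^2n − 28kn^2 + 56n^2 + 3k^2 − 2k − k^3)(8n − 5)    [combine like terms]
= 208kn^2 − 130kn − 64n^2 + 40n − 88k^2n^2 + 55k^2n − 224kn^3 + 140kn^2 + 448n^3 − 280n^2 + 24k^2n − 15k^2 − 16kn + 10k − 8k^3n + 5k^3    [distributive law]
= 348kn^2 − 146kn − 344n^2 + 40n − 88k^2n^2 + 79k^2n − 224kn^3 + 448n^3 − 15k^2 + 10k − 8k^3n + 5k^3    [combine like terms]

348kn^2 − 146kn − 344n^2 + 40n − 88k^2n^2 + 79k^2n − 224kn^3 + 448n^3 − 15k^2 + 10k − 8k^3n + 5k^3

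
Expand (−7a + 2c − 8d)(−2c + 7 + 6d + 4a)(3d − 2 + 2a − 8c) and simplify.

714acd + 376ac + 268a^2c − 184ac^2 − 111ad + 98a − 42a^2 − 318ad^2 − 232a^2d − 56a^3 − 236c^2d − 104c^2 + 32c^3 + 434cd − 28c + 468cd^2 − 72d^2 + 112d − 144d^3

(−7a + 2c − 8d)(−2c + 7 + 6d + 4a)(3d − 2 + 2a − 8c)
= (14ac − 49a − 42ad − 28a^2 − 4c^2 + 14c + 12cd + 8ac + 16cd − 56d − 48d^2 − 32ad)(3d − 2 + 2a − 8c)    [distributive law]
= (22ac − 49a − 74ad − 28a^2 − 4c^2 + 14c + 28cd − 56d − 48d^2)(3d − 2 + 2a − 8c)    [combine like terms]
= 66acd − 44ac + 44a^2c − 176ac^2 − 147ad + 98a − 98a^2 + 392ac − 222ad^2 + 148ad − 148a^2d + 592acd − 84a^2d + 56a^2 − 56a^3 + 224a^2c − 12c^2d + 8c^2 − 8ac^2 + 32c^3 + 42cd − 28c + 28ac − 112c^2 + 84cd^2 − 56cd + 56acd − 224c^2d − 168d^2 + 112d − 112ad + 448cd − 144d^3 + 96d^2 − 96ad^2 + 384cd^2    [distributive law]
= 714acd + 376ac + 268a^2c − 184ac^2 − 111ad + 98a − 42a^2 − 318ad^2 − 232a^2d − 56a^3 − 236c^2d − 104c^2 + 32c^3 + 434cd − 28c + 468cd^2 − 72d^2 + 112d − 144d^3    [combine like terms]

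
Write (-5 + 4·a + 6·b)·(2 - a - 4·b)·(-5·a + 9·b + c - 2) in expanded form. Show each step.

(-5 + 4·a + 6·b)·(2 - a - 4·b)·(-5·a + 9·b + c - 2)
= (-10 + 5·a + 20·b + 8·a - 4·a^2 - 16·a·b + 12·b - 6·a·b - 24·b^2)·(-5·a + 9·b + c - 2)    [distributive law]
= (-10 + 13·a + 32·b - 4·a^2 - 22·a·b - 24·b^2)·(-5·a + 9·b + c - 2)    [combine like terms]
= 50·a - 90·b - 10·c + 20 - 65·a^2 + 117·a·b + 13·a·c - 26·a - 160·a·b + 288·b^2 + 32·b·c - 64·b + 20·a^3 - 36·a^2·b - 4·a^2·c + 8·a^2 + 110·a^2·b - 198·a·b^2 - 22·a·b·c + 44·a·b + 120·a·b^2 - 216·b^3 - 24·b^2·c + 48·b^2    [distributive law]
= 24·a - 154·b - 10·c + 20 - 57·a^2 + a·b + 13·a·c + 336·b^2 + 32·b·c + 20·a^3 + 74·a^2·b - 4·a^2·c - 78·a·b^2 - 22·a·b·c - 216·b^3 - 24·b^2·c    [combine like terms]

24·a - 154·b - 10·c + 20 - 57·a^2 + a·b + 13·a·c + 336·b^2 + 32·b·c + 20·a^3 + 74·a^2·b - 4·a^2·c - 78·a·b^2 - 22·a·b·c - 216·b^3 - 24·b^2·c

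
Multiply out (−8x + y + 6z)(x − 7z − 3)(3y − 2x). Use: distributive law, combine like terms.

−26x²y + 16x³ + 200xyz − 124x²z + 78xy − 48x² + 3xy² − 21y²z − 9y² − 126yz² + 84xz² − 54yz + 36xz

(−8x + y + 6z)(x − 7z − 3)(3y − 2x)
= (−8x² + 56xz + 24x + xy − 7yz − 3y + 6xz − 42z² − 18z)(3y − 2x)    [distributive law]
= (−8x² + 62xz + 24x + xy − 7yz − 3y − 42z² − 18z)(3y − 2x)    [combine like terms]
= −24x²y + 16x³ + 186xyz − 124x²z + 72xy − 48x² + 3xy² − 2x²y − 21y²z + 14xyz − 9y² + 6xy − 126yz² + 84xz² − 54yz + 36xz    [distributive law]
= −26x²y + 16x³ + 200xyz − 124x²z + 78xy − 48x² + 3xy² − 21y²z − 9y² − 126yz² + 84xz² − 54yz + 36xz    [combine like terms]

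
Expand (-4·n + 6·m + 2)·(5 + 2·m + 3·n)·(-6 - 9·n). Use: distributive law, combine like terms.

-6·n + 198·n^2 - 366·m·n - 90·m·n^2 + 108·n^3 - 204·m - 72·m^2 - 108·m^2·n - 60

(-4·n + 6·m + 2)·(5 + 2·m + 3·n)·(-6 - 9·n)
= (-20·n - 8·m·n - 12·n^2 + 30·m + 12·m^2 + 18·m·n + 10 + 4·m + 6·n)·(-6 - 9·n)    [distributive law]
= (-14·n + 10·m·n - 12·n^2 + 34·m + 12·m^2 + 10)·(-6 - 9·n)    [combine like terms]
= 84·n + 126·n^2 - 60·m·n - 90·m·n^2 + 72·n^2 + 108·n^3 - 204·m - 306·m·n - 72·m^2 - 108·m^2·n - 60 - 90·n    [distributive law]
= -6·n + 198·n^2 - 366·m·n - 90·m·n^2 + 108·n^3 - 204·m - 72·m^2 - 108·m^2·n - 60    [combine like terms]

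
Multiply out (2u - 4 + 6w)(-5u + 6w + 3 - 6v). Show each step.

(2u - 4 + 6w)(-5u + 6w + 3 - 6v)
= -10u^2 + 12uw + 6u - 12uv + 20u - 24w - 12 + 24v - 30uw + 36w^2 + 18w - 36vw    [distributive law]
= -10u^2 - 18uw + 26u - 12uv - 6w - 12 + 24v + 36w^2 - 36vw    [combine like terms]

-10u^2 - 18uw + 26u - 12uv - 6w - 12 + 24v + 36w^2 - 36vw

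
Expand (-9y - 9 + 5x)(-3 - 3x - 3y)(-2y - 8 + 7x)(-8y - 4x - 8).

(-9y - 9 + 5x)(-3 - 3x - 3y)(-2y - 8 + 7x)(-8y - 4x - 8)
= (27y + 27xy + 27y² + 27 + 27x + 27y - 15x - 15x² - 15xy)(-2y - 8 + 7x)(-8y - 4x - 8)    [distributive law]
= (54y + 12xy + 27y² + 27 + 12x - 15x²)(-2y - 8 + 7x)(-8y - 4x - 8)    [combine like terms]
= (-108y² - 432y + 378xy - 24xy² - 96xy + 84x²y - 54y³ - 216y² + 189xy² - 54y - 216 + 189x - 24xy - 96x + 84x² + 30x²y + 120x² - 105x³)(-8y - 4x - 8)    [distributive law]
= (-324y² - 486y + 258xy + 165xy² + 114x²y - 54y³ - 216 + 93x + 204x² - 105x³)(-8y - 4x - 8)    [combine like terms]
= 2592y³ + 1296xy² + 2592y² + 3888y² + 1944xy + 3888y - 2064xy² - 1032x²y - 2064xy - 1320xy³ - 660x²y² - 1320xy² - 912x²y² - 456x³y - 912x²y + 432y⁴ + 216xy³ + 432y³ + 1728y + 864x + 1728 - 744xy - 372x² - 744x - 1632x²y - 816x³ - 1632x² + 840x³y + 420x⁴ + 840x³    [distributive law]
= 3024y³ - 2088xy² + 6480y² - 864xy + 5616y - 3576x²y - 1104xy³ - 1572x²y² + 384x³y + 432y⁴ + 120x + 1728 - 2004x² + 24x³ + 420x⁴    [combine like terms]

3024y³ - 2088xy² + 6480y² - 864xy + 5616y - 3576x²y - 1104xy³ - 1572x²y² + 384x³y + 432y⁴ + 120x + 1728 - 2004x² + 24x³ + 420x⁴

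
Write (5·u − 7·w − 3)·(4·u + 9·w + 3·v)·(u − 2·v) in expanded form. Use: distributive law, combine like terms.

(5·u − 7·w − 3)·(4·u + 9·w + 3·v)·(u − 2·v)
= (20·u² + 45·u·w + 15·u·v − 28·u·w − 63·w² − 21·v·w − 12·u − 27·w − 9·v)·(u − 2·v)    [distributive law]
= (20·u² + 17·u·w + 15·u·v − 63·w² − 21·v·w − 12·u − 27·w − 9·v)·(u − 2·v)    [combine like terms]
= 20·u³ − 40·u²·v + 17·u²·w − 34·u·v·w + 15·u²·v − 30·u·v² − 63·u·w² + 126·v·w² − 21·u·v·w + 42·v²·w − 12·u² + 24·u·v − 27·u·w + 54·v·w − 9·u·v + 18·v²    [distributive law]
= 20·u³ − 25·u²·v + 17·u²·w − 55·u·v·w − 30·u·v² − 63·u·w² + 126·v·w² + 42·v²·w − 12·u² + 15·u·v − 27·u·w + 54·v·w + 18·v²    [combine like terms]

20·u³ − 25·u²·v + 17·u²·w − 55·u·v·w − 30·u·v² − 63·u·w² + 126·v·w² + 42·v²·w − 12·u² + 15·u·v − 27·u·w + 54·v·w + 18·v²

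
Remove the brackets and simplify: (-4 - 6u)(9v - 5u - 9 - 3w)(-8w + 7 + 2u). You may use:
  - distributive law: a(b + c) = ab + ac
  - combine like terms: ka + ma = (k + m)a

288vw - 252v - 450uv - 442uw + 590u + 358u² - 204w + 252 - 96w² + 432uvw - 108u²v - 204u²w + 60u³ - 144uw²

(-4 - 6u)(9v - 5u - 9 - 3w)(-8w + 7 + 2u)
= (-36v + 20u + 36 + 12w - 54uv + 30u² + 54u + 18uw)(-8w + 7 + 2u)    [distributive law]
= (-36v + 74u + 36 + 12w - 54uv + 30u² + 18uw)(-8w + 7 + 2u)    [combine like terms]
= 288vw - 252v - 72uv - 592uw + 518u + 148u² - 288w + 252 + 72u - 96w² + 84w + 24uw + 432uvw - 378uv - 108u²v - 240u²w + 210u² + 60u³ - 144uw² + 126uw + 36u²w    [distributive law]
= 288vw - 252v - 450uv - 442uw + 590u + 358u² - 204w + 252 - 96w² + 432uvw - 108u²v - 204u²w + 60u³ - 144uw²    [combine like terms]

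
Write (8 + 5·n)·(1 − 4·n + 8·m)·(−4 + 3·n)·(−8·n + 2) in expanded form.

520·n − 64 − 1058·n^2 − 112·n^3 + 2112·m·n − 512·m − 16·m·n^2 + 480·n^4 − 960·m·n^3

(8 + 5·n)·(1 − 4·n + 8·m)·(−4 + 3·n)·(−8·n + 2)
= (8 − 32·n + 64·m + 5·n − 20·n^2 + 40·m·n)·(−4 + 3·n)·(−8·n + 2)    [distributive law]
= (8 − 27·n + 64·m − 20·n^2 + 40·m·n)·(−4 + 3·n)·(−8·n + 2)    [combine like terms]
= (−32 + 24·n + 108·n − 81·n^2 − 256·m + 192·m·n + 80·n^2 − 60·n^3 − 160·m·n + 120·m·n^2)·(−8·n + 2)    [distributive law]
= (−32 + 132·n − n^2 − 256·m + 32·m·n − 60·n^3 + 120·m·n^2)·(−8·n + 2)    [combine like terms]
= 256·n − 64 − 1056·n^2 + 264·n + 8·n^3 − 2·n^2 + 2048·m·n − 512·m − 256·m·n^2 + 64·m·n + 480·n^4 − 120·n^3 − 960·m·n^3 + 240·m·n^2    [distributive law]
= 520·n − 64 − 1058·n^2 − 112·n^3 + 2112·m·n − 512·m − 16·m·n^2 + 480·n^4 − 960·m·n^3    [combine like terms]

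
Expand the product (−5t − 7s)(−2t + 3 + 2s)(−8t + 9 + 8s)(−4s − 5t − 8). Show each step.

80st^3 + 400t^4 − 410t^3 − 1644st^2 − 1005t^2 − 912s^2t^2 + 813st + 1080t − 18s^2t − 16s^3t + 3108s^2 + 1512s + 2072s^3 + 448s^4

(−5t − 7s)(−2t + 3 + 2s)(−8t + 9 + 8s)(−4s − 5t − 8)
= (10t^2 − 15t − 10st + 14st − 21s − 14s^2)(−8t + 9 + 8s)(−4s − 5t − 8)    [distributive law]
= (10t^2 − 15t + 4st − 21s − 14s^2)(−8t + 9 + 8s)(−4s − 5t − 8)    [combine like terms]
= (−80t^3 + 90t^2 + 80st^2 + 120t^2 − 135t − 120st − 32st^2 + 36st + 32s^2t + 168st − 189s − 168s^2 + 112s^2t − 126s^2 − 112s^3)(−4s − 5t − 8)    [distributive law]
= (−80t^3 + 210t^2 + 48st^2 − 135t + 84st + 144s^2t − 189s − 294s^2 − 112s^3)(−4s − 5t − 8)    [combine like terms]
= 320st^3 + 400t^4 + 640t^3 − 840st^2 − 1050t^3 − 1680t^2 − 192s^2t^2 − 240st^3 − 384st^2 + 540st + 675t^2 + 1080t − 336s^2t − 420st^2 − 672st − 576s^3t − 720s^2t^2 − 1152s^2t + 756s^2 + 945st + 1512s + 1176s^3 + 1470s^2t + 2352s^2 + 448s^4 + 560s^3t + 896s^3    [distributive law]
= 80st^3 + 400t^4 − 410t^3 − 1644st^2 − 1005t^2 − 912s^2t^2 + 813st + 1080t − 18s^2t − 16s^3t + 3108s^2 + 1512s + 2072s^3 + 448s^4    [combine like terms]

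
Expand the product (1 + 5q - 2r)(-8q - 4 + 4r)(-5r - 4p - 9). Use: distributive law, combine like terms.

(1 + 5q - 2r)(-8q - 4 + 4r)(-5r - 4p - 9)
= (-8q - 4 + 4r - 40q^2 - 20q + 20qr + 16qr + 8r - 8r^2)(-5r - 4p - 9)    [distributive law]
= (-28q - 4 + 12r - 40q^2 + 36qr - 8r^2)(-5r - 4p - 9)    [combine like terms]
= 140qr + 112pq + 252q + 20r + 16p + 36 - 60r^2 - 48pr - 108r + 200q^2r + 160pq^2 + 360q^2 - 180qr^2 - 144pqr - 324qr + 40r^3 + 32pr^2 + 72r^2    [distributive law]
= -184qr + 112pq + 252q - 88r + 16p + 36 + 12r^2 - 48pr + 200q^2r + 160pq^2 + 360q^2 - 180qr^2 - 144pqr + 40r^3 + 32pr^2    [combine like terms]

-184qr + 112pq + 252q - 88r + 16p + 36 + 12r^2 - 48pr + 200q^2r + 160pq^2 + 360q^2 - 180qr^2 - 144pqr + 40r^3 + 32pr^2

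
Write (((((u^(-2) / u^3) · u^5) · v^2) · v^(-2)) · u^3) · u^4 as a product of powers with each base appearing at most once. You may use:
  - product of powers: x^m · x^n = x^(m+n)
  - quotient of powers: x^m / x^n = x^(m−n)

u^7

(((((u^(-2) / u^3) · u^5) · v^2) · v^(-2)) · u^3) · u^4
= ((((u^(-5) · u^5) · v^2) · v^(-2)) · u^3) · u^4    [quotient of powers]
= (((u^0 · v^2) · v^(-2)) · u^3) · u^4    [product of powers]
= u^7    [product of powers]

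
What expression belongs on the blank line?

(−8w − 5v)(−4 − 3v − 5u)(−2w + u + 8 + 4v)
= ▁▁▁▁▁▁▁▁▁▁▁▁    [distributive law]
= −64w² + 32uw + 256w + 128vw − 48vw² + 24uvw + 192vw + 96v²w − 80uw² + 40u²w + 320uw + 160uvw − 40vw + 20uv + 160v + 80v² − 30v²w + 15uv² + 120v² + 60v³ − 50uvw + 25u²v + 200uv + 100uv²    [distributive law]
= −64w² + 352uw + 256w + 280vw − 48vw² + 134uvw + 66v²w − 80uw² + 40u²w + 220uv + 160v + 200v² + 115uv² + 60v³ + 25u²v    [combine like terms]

After distributive law, the bracketed line is:

(32w + 24vw + 40uw + 20v + 15v² + 25uv)(−2w + u + 8 + 4v)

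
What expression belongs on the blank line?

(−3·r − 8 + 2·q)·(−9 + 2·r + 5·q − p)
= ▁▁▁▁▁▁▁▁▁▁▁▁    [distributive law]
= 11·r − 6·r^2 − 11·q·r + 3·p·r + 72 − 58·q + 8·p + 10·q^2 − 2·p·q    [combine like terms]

By distributive law:

27·r − 6·r^2 − 15·q·r + 3·p·r + 72 − 16·r − 40·q + 8·p − 18·q + 4·q·r + 10·q^2 − 2·p·q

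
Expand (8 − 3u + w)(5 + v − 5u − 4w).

(8 − 3u + w)(5 + v − 5u − 4w)
= 40 + 8v − 40u − 32w − 15u − 3uv + 15u^2 + 12uw + 5w + vw − 5uw − 4w^2    [distributive law]
= 40 + 8v − 55u − 27w − 3uv + 15u^2 + 7uw + vw − 4w^2    [combine like terms]

40 + 8v − 55u − 27w − 3uv + 15u^2 + 7uw + vw − 4w^2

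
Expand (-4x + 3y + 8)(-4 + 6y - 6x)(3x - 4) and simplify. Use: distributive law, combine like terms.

-192x² + 32x - 126x²y + 276xy + 72x³ - 144y + 54xy² - 72y² + 128

(-4x + 3y + 8)(-4 + 6y - 6x)(3x - 4)
= (16x - 24xy + 24x² - 12y + 18y² - 18xy - 32 + 48y - 48x)(3x - 4)    [distributive law]
= (-32x - 42xy + 24x² + 36y + 18y² - 32)(3x - 4)    [combine like terms]
= -96x² + 128x - 126x²y + 168xy + 72x³ - 96x² + 108xy - 144y + 54xy² - 72y² - 96x + 128    [distributive law]
= -192x² + 32x - 126x²y + 276xy + 72x³ - 144y + 54xy² - 72y² + 128    [combine like terms]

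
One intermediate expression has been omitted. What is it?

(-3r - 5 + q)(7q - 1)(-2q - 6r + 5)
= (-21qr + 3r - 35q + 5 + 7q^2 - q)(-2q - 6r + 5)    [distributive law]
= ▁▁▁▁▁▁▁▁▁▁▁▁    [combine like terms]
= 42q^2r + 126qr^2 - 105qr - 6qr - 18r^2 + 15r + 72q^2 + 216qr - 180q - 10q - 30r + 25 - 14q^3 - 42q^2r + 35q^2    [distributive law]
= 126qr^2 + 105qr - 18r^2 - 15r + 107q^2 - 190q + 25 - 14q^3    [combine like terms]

By combine like terms:

(-21qr + 3r - 36q + 5 + 7q^2)(-2q - 6r + 5)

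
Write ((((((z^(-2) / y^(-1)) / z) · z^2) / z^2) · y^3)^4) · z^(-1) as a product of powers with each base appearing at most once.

((((((z^(-2) / y^(-1)) / z) · z^2) / z^2) · y^3)^4) · z^(-1)
= ((((((z^(-2) / y^(-1)) / z) · z^2) / z^2)^4) · ((y^3)^4)) · z^(-1)    [power of a product]
= ((((((z^(-2) / y^(-1)) / z) · z^2)^4) / ((z^2)^4)) · ((y^3)^4)) · z^(-1)    [power of a quotient]
= ((((((z^(-2) / y^(-1)) / z)^4) · ((z^2)^4)) / ((z^2)^4)) · ((y^3)^4)) · z^(-1)    [power of a product]
= ((((((z^(-2) / y^(-1))^4) / (z^4)) · ((z^2)^4)) / ((z^2)^4)) · ((y^3)^4)) · z^(-1)    [power of a quotient]
= (((((((z^(-2))^4) / ((y^(-1))^4)) / (z^4)) · ((z^2)^4)) / ((z^2)^4)) · ((y^3)^4)) · z^(-1)    [power of a quotient]
= (((((z^(-8) / ((y^(-1))^4)) / (z^4)) · ((z^2)^4)) / ((z^2)^4)) · ((y^3)^4)) · z^(-1)    [power of a power]
= (((((z^(-8) / y^(-4)) / (z^4)) · ((z^2)^4)) / ((z^2)^4)) · ((y^3)^4)) · z^(-1)    [power of a power]
= (((((z^(-8) / y^(-4)) / z^4) · z^8) / ((z^2)^4)) · ((y^3)^4)) · z^(-1)    [power of a power]
= (((((z^(-8) / y^(-4)) / z^4) · z^8) / z^8) · ((y^3)^4)) · z^(-1)    [power of a power]
= (((((z^(-8) / y^(-4)) / z^4) · z^8) / z^8) · y^12) · z^(-1)    [power of a power]
= y^16z^(-13)    [quotient of powers; product of powers]

y^16z^(-13)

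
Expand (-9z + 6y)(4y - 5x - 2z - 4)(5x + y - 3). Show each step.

-195xyz - 48y^2z + 180yz + 225x^2z + 45xz + 90xz^2 + 18yz^2 - 54z^2 - 108z + 90xy^2 + 24y^3 - 96y^2 - 150x^2y - 30xy + 72y

(-9z + 6y)(4y - 5x - 2z - 4)(5x + y - 3)
= (-36yz + 45xz + 18z^2 + 36z + 24y^2 - 30xy - 12yz - 24y)(5x + y - 3)    [distributive law]
= (-48yz + 45xz + 18z^2 + 36z + 24y^2 - 30xy - 24y)(5x + y - 3)    [combine like terms]
= -240xyz - 48y^2z + 144yz + 225x^2z + 45xyz - 135xz + 90xz^2 + 18yz^2 - 54z^2 + 180xz + 36yz - 108z + 120xy^2 + 24y^3 - 72y^2 - 150x^2y - 30xy^2 + 90xy - 120xy - 24y^2 + 72y    [distributive law]
= -195xyz - 48y^2z + 180yz + 225x^2z + 45xz + 90xz^2 + 18yz^2 - 54z^2 - 108z + 90xy^2 + 24y^3 - 96y^2 - 150x^2y - 30xy + 72y    [combine like terms]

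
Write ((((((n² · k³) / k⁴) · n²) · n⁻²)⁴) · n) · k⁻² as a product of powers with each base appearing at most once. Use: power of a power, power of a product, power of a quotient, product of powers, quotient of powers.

((((((n² · k³) / k⁴) · n²) · n⁻²)⁴) · n) · k⁻²
= ((((((n² · k³) / k⁴) · n²)⁴) · ((n⁻²)⁴)) · n) · k⁻²    [power of a product]
= ((((((n² · k³) / k⁴)⁴) · ((n²)⁴)) · ((n⁻²)⁴)) · n) · k⁻²    [power of a product]
= ((((((n² · k³)⁴) / ((k⁴)⁴)) · ((n²)⁴)) · ((n⁻²)⁴)) · n) · k⁻²    [power of a quotient]
= (((((((n²)⁴) · ((k³)⁴)) / ((k⁴)⁴)) · ((n²)⁴)) · ((n⁻²)⁴)) · n) · k⁻²    [power of a product]
= (((((n⁸ · ((k³)⁴)) / ((k⁴)⁴)) · ((n²)⁴)) · ((n⁻²)⁴)) · n) · k⁻²    [power of a power]
= (((((n⁸ · k¹²) / ((k⁴)⁴)) · ((n²)⁴)) · ((n⁻²)⁴)) · n) · k⁻²    [power of a power]
= (((((n⁸ · k¹²) / k¹⁶) · ((n²)⁴)) · ((n⁻²)⁴)) · n) · k⁻²    [power of a power]
= (((((n⁸ · k¹²) / k¹⁶) · n⁸) · ((n⁻²)⁴)) · n) · k⁻²    [power of a power]
= (((((n⁸ · k¹²) / k¹⁶) · n⁸) · n⁻⁸) · n) · k⁻²    [power of a power]
= k⁻⁶n⁹    [quotient of powers; product of powers]

k⁻⁶n⁹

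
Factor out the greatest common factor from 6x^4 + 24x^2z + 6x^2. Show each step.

6x^4 + 24x^2z + 6x^2
= 6(x^4 + 4x^2z + x^2)    [factor out 6]
= 6x^2(x^2 + 4z + 1)    [factor out x^2]

6x^2(x^2 + 4z + 1)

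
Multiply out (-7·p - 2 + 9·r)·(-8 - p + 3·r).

58·p + 7·p² - 30·p·r + 16 - 78·r + 27·r²

(-7·p - 2 + 9·r)·(-8 - p + 3·r)
= 56·p + 7·p² - 21·p·r + 16 + 2·p - 6·r - 72·r - 9·p·r + 27·r²    [distributive law]
= 58·p + 7·p² - 30·p·r + 16 - 78·r + 27·r²    [combine like terms]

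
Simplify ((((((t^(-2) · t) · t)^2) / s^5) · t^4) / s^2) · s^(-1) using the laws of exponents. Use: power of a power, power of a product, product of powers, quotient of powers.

s^(-8)t^4

((((((t^(-2) · t) · t)^2) / s^5) · t^4) / s^2) · s^(-1)
= ((((((t^(-2) · t)^2) · (t^2)) / s^5) · t^4) / s^2) · s^(-1)    [power of a product]
= (((((((t^(-2))^2) · (t^2)) · (t^2)) / s^5) · t^4) / s^2) · s^(-1)    [power of a product]
= (((((t^(-4) · (t^2)) · (t^2)) / s^5) · t^4) / s^2) · s^(-1)    [power of a power]
= ((((t^(-2) · (t^2)) / s^5) · t^4) / s^2) · s^(-1)    [product of powers]
= (((t^0 / s^5) · t^4) / s^2) · s^(-1)    [product of powers]
= s^(-8)t^4    [quotient of powers; product of powers]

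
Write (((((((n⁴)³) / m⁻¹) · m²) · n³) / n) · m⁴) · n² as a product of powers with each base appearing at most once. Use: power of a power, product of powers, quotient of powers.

(((((((n⁴)³) / m⁻¹) · m²) · n³) / n) · m⁴) · n²
= (((((n¹² / m⁻¹) · m²) · n³) / n) · m⁴) · n²    [power of a power]
= m⁷n¹⁶    [quotient of powers; product of powers]

m⁷n¹⁶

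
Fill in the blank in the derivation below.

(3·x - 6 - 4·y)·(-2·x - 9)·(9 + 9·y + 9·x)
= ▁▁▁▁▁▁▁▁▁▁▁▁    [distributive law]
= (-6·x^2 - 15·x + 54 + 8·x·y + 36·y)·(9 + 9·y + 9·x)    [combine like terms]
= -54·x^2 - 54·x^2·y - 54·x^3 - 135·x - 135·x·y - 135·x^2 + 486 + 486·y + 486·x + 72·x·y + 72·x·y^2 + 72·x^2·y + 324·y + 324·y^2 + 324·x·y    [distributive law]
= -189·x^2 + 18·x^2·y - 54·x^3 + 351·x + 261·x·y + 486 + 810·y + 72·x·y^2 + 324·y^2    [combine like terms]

By distributive law:

(-6·x^2 - 27·x + 12·x + 54 + 8·x·y + 36·y)·(9 + 9·y + 9·x)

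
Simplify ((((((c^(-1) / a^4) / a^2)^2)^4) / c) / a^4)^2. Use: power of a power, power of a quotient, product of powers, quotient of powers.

a^(-104)·c^(-18)

((((((c^(-1) / a^4) / a^2)^2)^4) / c) / a^4)^2
= ((((((c^(-1) / a^4) / a^2)^2)^4) / c)^2) / ((a^4)^2)    [power of a quotient]
= ((((((c^(-1) / a^4) / a^2)^2)^4)^2) / (c^2)) / ((a^4)^2)    [power of a quotient]
= (((((c^(-1) / a^4) / a^2)^2)^8) / (c^2)) / ((a^4)^2)    [power of a power]
= ((((c^(-1) / a^4) / a^2)^16) / (c^2)) / ((a^4)^2)    [power of a power]
= ((((c^(-1) / a^4)^16) / ((a^2)^16)) / (c^2)) / ((a^4)^2)    [power of a quotient]
= (((((c^(-1))^16) / ((a^4)^16)) / ((a^2)^16)) / (c^2)) / ((a^4)^2)    [power of a quotient]
= (((c^(-16) / ((a^4)^16)) / ((a^2)^16)) / (c^2)) / ((a^4)^2)    [power of a power]
= (((c^(-16) / a^64) / ((a^2)^16)) / (c^2)) / ((a^4)^2)    [power of a power]
= (((c^(-16) / a^64) / a^32) / (c^2)) / ((a^4)^2)    [power of a power]
= (((c^(-16) / a^64) / a^32) / c^2) / a^8    [power of a power]
= a^(-104)·c^(-18)    [quotient of powers; product of powers]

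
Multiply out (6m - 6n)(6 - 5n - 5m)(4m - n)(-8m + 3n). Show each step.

-1152m³ + 1872m²n - 828mn² + 960m⁴ - 600m³n - 870m²n² + 108n³ + 600mn³ - 90n⁴

(6m - 6n)(6 - 5n - 5m)(4m - n)(-8m + 3n)
= (36m - 30mn - 30m² - 36n + 30n² + 30mn)(4m - n)(-8m + 3n)    [distributive law]
= (36m - 30m² - 36n + 30n²)(4m - n)(-8m + 3n)    [combine like terms]
= (144m² - 36mn - 120m³ + 30m²n - 144mn + 36n² + 120mn² - 30n³)(-8m + 3n)    [distributive law]
= (144m² - 180mn - 120m³ + 30m²n + 36n² + 120mn² - 30n³)(-8m + 3n)    [combine like terms]
= -1152m³ + 432m²n + 1440m²n - 540mn² + 960m⁴ - 360m³n - 240m³n + 90m²n² - 288mn² + 108n³ - 960m²n² + 360mn³ + 240mn³ - 90n⁴    [distributive law]
= -1152m³ + 1872m²n - 828mn² + 960m⁴ - 600m³n - 870m²n² + 108n³ + 600mn³ - 90n⁴    [combine like terms]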